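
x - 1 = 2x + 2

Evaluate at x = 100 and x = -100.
x = 100: LHS = 100 - 1 = 99, RHS = 2·100 + 2 = 202; 99 = 202 — FAILS
x = -100: LHS = (-100) - 1 = -101, RHS = 2·(-100) + 2 = -198; -101 = -198 — FAILS

Answer: No, fails for both x = 100 and x = -100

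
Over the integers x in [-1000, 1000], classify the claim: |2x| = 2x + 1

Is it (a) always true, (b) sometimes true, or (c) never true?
Track d = LHS − RHS over the integers in [-1000, 1000]. Equality would need d = 0, but d changes sign only between consecutive integers, jumping over 0:
x = -1: LHS = |2·(-1)| = |-2| = 2, RHS = 2·(-1) + 1 = -1; 2 = -1 — FAILS  (d = 3)
x = 0: LHS = |2·0| = |0| = 0, RHS = 2·0 + 1 = 1; 0 = 1 — FAILS  (d = -1)
Away from these crossings d keeps a constant sign, and checking every integer in [-1000, 1000] confirms d ≠ 0 throughout. Hence the two sides are never equal, so the claimed relation (=) fails for every integer in [-1000, 1000].

No integer in the range satisfies it.

Answer: Never true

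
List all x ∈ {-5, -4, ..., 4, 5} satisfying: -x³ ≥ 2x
Holds for: {-5, -4, -3, -2, -1, 0}
Fails for: {1, 2, 3, 4, 5}

Answer: {-5, -4, -3, -2, -1, 0}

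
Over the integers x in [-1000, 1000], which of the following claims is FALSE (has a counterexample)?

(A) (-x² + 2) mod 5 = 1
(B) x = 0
(A) x = 0: LHS = (-0² + 2) mod 5 = 2 mod 5 = 2; 2 = 1 — FAILS
(B) x = 1: 1 = 0 — FAILS

Answer: Both A and B are false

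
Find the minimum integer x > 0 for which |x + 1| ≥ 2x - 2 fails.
Testing positive integers:
x = 1: LHS = |1 + 1| = |2| = 2, RHS = 2·1 - 2 = 0; 2 ≥ 0 — holds
x = 2: LHS = |2 + 1| = |3| = 3, RHS = 2·2 - 2 = 2; 3 ≥ 2 — holds
x = 3: LHS = |3 + 1| = |4| = 4, RHS = 2·3 - 2 = 4; 4 ≥ 4 — holds
x = 4: LHS = |4 + 1| = |5| = 5, RHS = 2·4 - 2 = 6; 5 ≥ 6 — FAILS  ← smallest positive counterexample

Answer: x = 4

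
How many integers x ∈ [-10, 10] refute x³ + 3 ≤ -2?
Counterexamples in [-10, 10]: {-1, 0, 1, 2, 3, 4, 5, 6, 7, 8, 9, 10}.

Counting them gives 12 values.

Answer: 12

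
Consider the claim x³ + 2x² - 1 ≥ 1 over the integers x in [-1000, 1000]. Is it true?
The claim fails at x = 0:
x = 0: LHS = 0³ + 2·0² - 1 = -1; -1 ≥ 1 — FAILS

Because a single integer refutes it, the statement is false.

Answer: False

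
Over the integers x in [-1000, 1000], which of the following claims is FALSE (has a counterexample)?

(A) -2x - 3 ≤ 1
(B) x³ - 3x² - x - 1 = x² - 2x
(A) x = -3: LHS = -2·(-3) - 3 = 3; 3 ≤ 1 — FAILS
(B) x = 0: LHS = 0³ - 3·0² - 0 - 1 = -1, RHS = 0² - 2·0 = 0; -1 = 0 — FAILS

Answer: Both A and B are false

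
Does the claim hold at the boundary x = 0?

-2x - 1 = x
x = 0: LHS = -2·0 - 1 = -1; -1 = 0 — FAILS

The relation fails at x = 0, so x = 0 is a counterexample.

Answer: No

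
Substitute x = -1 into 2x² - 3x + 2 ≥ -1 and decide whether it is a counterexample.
Substitute x = -1 into the relation:
x = -1: LHS = 2·(-1)² - 3·(-1) + 2 = 7; 7 ≥ -1 — holds

The relation holds at x = -1, so it is not a counterexample.

Answer: No, x = -1 is not a counterexample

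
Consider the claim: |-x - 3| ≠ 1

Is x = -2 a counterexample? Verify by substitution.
Substitute x = -2 into the relation:
x = -2: LHS = |-(-2) - 3| = |-1| = 1; 1 ≠ 1 — FAILS

Since the claim fails at x = -2, this value is a counterexample.

Answer: Yes, x = -2 is a counterexample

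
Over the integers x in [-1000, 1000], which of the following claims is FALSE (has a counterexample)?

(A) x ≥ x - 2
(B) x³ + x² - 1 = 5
(A) Over all integers in [-1000, 1000], LHS − RHS is smallest at x = 0, where it equals 2:
x = 0: RHS = 0 - 2 = -2; 0 ≥ -2 — holds
At the ends of the range:
x = -1000: RHS = (-1000) - 2 = -1002; -1000 ≥ -1002 — holds
x = 1000: RHS = 1000 - 2 = 998; 1000 ≥ 998 — holds
Hence LHS − RHS is never negative, i.e. LHS ≥ RHS throughout, so the relation holds for every integer in [-1000, 1000].

(B) x = 0: LHS = 0³ + 0² - 1 = -1; -1 = 5 — FAILS

Only (B) has a counterexample.

Answer: B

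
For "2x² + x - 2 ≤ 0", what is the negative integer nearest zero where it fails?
Testing negative integers from -1 downward:
x = -1: LHS = 2·(-1)² + (-1) - 2 = -1; -1 ≤ 0 — holds
x = -2: LHS = 2·(-2)² + (-2) - 2 = 4; 4 ≤ 0 — FAILS  ← closest negative counterexample to 0

Answer: x = -2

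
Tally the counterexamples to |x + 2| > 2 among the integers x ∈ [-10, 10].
Counterexamples in [-10, 10]: {-4, -3, -2, -1, 0}.

Counting them gives 5 values.

Answer: 5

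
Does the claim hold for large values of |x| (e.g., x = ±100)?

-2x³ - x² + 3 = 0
x = 100: LHS = -2·100³ - 100² + 3 = -2009997; -2009997 = 0 — FAILS
x = -100: LHS = -2·(-100)³ - (-100)² + 3 = 1990003; 1990003 = 0 — FAILS

Answer: No, fails for both x = 100 and x = -100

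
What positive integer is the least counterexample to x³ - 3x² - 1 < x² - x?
Testing positive integers:
x = 1: LHS = 1³ - 3·1² - 1 = -3, RHS = 1² - 1 = 0; -3 < 0 — holds
x = 2: LHS = 2³ - 3·2² - 1 = -5, RHS = 2² - 2 = 2; -5 < 2 — holds
x = 3: LHS = 3³ - 3·3² - 1 = -1, RHS = 3² - 3 = 6; -1 < 6 — holds
x = 4: LHS = 4³ - 3·4² - 1 = 15, RHS = 4² - 4 = 12; 15 < 12 — FAILS  ← smallest positive counterexample

Answer: x = 4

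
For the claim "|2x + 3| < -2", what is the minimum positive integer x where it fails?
Testing positive integers:
x = 1: LHS = |2·1 + 3| = |5| = 5; 5 < -2 — FAILS  ← smallest positive counterexample

Answer: x = 1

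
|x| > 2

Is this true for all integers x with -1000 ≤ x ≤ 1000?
The claim fails at x = 0:
x = 0: LHS = |0| = 0; 0 > 2 — FAILS

Because a single integer refutes it, the statement is false.

Answer: False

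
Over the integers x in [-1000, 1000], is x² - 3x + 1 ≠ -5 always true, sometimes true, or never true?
Over all integers in [-1000, 1000], LHS − RHS is always positive; it is smallest at x = 1, where it equals 4:
x = 1: LHS = 1² - 3·1 + 1 = -1; -1 ≠ -5 — holds
At the ends of the range:
x = -1000: LHS = (-1000)² - 3·(-1000) + 1 = 1003001; 1003001 ≠ -5 — holds
x = 1000: LHS = 1000² - 3·1000 + 1 = 997001; 997001 ≠ -5 — holds
Hence LHS − RHS is never 0, i.e. the two sides are never equal, so the relation holds for every integer in [-1000, 1000].

No counterexample exists.

Answer: Always true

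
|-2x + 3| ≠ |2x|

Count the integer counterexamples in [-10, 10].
Track d = LHS − RHS over the integers in [-10, 10]. Equality would need d = 0, but d changes sign only between consecutive integers, jumping over 0:
x = 0: LHS = |-2·0 + 3| = |3| = 3, RHS = |2·0| = |0| = 0; 3 ≠ 0 — holds  (d = 3)
x = 1: LHS = |-2·1 + 3| = |1| = 1, RHS = |2·1| = |2| = 2; 1 ≠ 2 — holds  (d = -1)
Away from these crossings d keeps a constant sign, and checking every integer in [-10, 10] confirms d ≠ 0 throughout. Hence the two sides are never equal, so the relation holds for every integer in [-10, 10].

No counterexample appears in that range.

Answer: 0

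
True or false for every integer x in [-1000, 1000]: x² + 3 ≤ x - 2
The claim fails at x = 0:
x = 0: LHS = 0² + 3 = 3, RHS = 0 - 2 = -2; 3 ≤ -2 — FAILS

Because a single integer refutes it, the statement is false.

Answer: False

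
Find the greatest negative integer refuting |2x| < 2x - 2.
Testing negative integers from -1 downward:
x = -1: LHS = |2·(-1)| = |-2| = 2, RHS = 2·(-1) - 2 = -4; 2 < -4 — FAILS  ← closest negative counterexample to 0

Answer: x = -1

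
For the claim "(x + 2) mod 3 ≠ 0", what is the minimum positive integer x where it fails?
Testing positive integers:
x = 1: LHS = (1 + 2) mod 3 = 3 mod 3 = 0; 0 ≠ 0 — FAILS  ← smallest positive counterexample

Answer: x = 1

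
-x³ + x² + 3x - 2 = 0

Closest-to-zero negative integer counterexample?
Testing negative integers from -1 downward:
x = -1: LHS = -(-1)³ + (-1)² + 3·(-1) - 2 = -3; -3 = 0 — FAILS  ← closest negative counterexample to 0

Answer: x = -1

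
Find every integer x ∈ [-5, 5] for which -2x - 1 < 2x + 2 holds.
Holds for: {0, 1, 2, 3, 4, 5}
Fails for: {-5, -4, -3, -2, -1}

Answer: {0, 1, 2, 3, 4, 5}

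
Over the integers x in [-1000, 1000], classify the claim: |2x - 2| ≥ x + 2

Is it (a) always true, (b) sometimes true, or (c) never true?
Holds at x = 0: LHS = |2·0 - 2| = |-2| = 2, RHS = 0 + 2 = 2; 2 ≥ 2 — holds
Fails at x = 1: LHS = |2·1 - 2| = |0| = 0, RHS = 1 + 2 = 3; 0 ≥ 3 — FAILS
It is satisfied by some integers in the range but not all.

Answer: Sometimes true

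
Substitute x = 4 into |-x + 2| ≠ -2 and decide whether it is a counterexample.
Substitute x = 4 into the relation:
x = 4: LHS = |-4 + 2| = |-2| = 2; 2 ≠ -2 — holds

The relation holds at x = 4, so it is not a counterexample.

Answer: No, x = 4 is not a counterexample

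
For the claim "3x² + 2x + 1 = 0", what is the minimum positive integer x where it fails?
Testing positive integers:
x = 1: LHS = 3·1² + 2·1 + 1 = 6; 6 = 0 — FAILS  ← smallest positive counterexample

Answer: x = 1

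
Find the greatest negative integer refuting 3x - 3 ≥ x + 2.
Testing negative integers from -1 downward:
x = -1: LHS = 3·(-1) - 3 = -6, RHS = (-1) + 2 = 1; -6 ≥ 1 — FAILS  ← closest negative counterexample to 0

Answer: x = -1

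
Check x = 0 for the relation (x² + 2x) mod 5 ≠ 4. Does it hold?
x = 0: LHS = (0² + 2·0) mod 5 = 0 mod 5 = 0; 0 ≠ 4 — holds

The relation is satisfied at x = 0.

Answer: Yes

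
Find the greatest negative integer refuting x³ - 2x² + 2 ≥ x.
Testing negative integers from -1 downward:
x = -1: LHS = (-1)³ - 2·(-1)² + 2 = -1; -1 ≥ -1 — holds
x = -2: LHS = (-2)³ - 2·(-2)² + 2 = -14; -14 ≥ -2 — FAILS  ← closest negative counterexample to 0

Answer: x = -2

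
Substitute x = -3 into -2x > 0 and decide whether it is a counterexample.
Substitute x = -3 into the relation:
x = -3: LHS = -2·(-3) = 6; 6 > 0 — holds

The claim holds here, so x = -3 is not a counterexample. (A counterexample exists elsewhere, e.g. x = 0.)

Answer: No, x = -3 is not a counterexample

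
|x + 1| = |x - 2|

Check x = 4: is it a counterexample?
Substitute x = 4 into the relation:
x = 4: LHS = |4 + 1| = |5| = 5, RHS = |4 - 2| = |2| = 2; 5 = 2 — FAILS

Since the claim fails at x = 4, this value is a counterexample.

Answer: Yes, x = 4 is a counterexample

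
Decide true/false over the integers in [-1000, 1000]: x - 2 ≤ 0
The claim fails at x = 3:
x = 3: LHS = 3 - 2 = 1; 1 ≤ 0 — FAILS

Because a single integer refutes it, the statement is false.

Answer: False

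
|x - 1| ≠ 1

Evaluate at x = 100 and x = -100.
x = 100: LHS = |100 - 1| = |99| = 99; 99 ≠ 1 — holds
x = -100: LHS = |(-100) - 1| = |-101| = 101; 101 ≠ 1 — holds

Answer: Yes, holds for both x = 100 and x = -100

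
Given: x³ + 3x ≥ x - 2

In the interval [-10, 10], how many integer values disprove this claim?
Counterexamples in [-10, 10]: {-10, -9, -8, -7, -6, -5, -4, -3, -2, -1}.

Counting them gives 10 values.

Answer: 10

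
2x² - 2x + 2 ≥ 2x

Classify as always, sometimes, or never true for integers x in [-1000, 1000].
Over all integers in [-1000, 1000], LHS − RHS is smallest at x = 1, where it equals 0:
x = 1: LHS = 2·1² - 2·1 + 2 = 2, RHS = 2·1 = 2; 2 ≥ 2 — holds
At the ends of the range:
x = -1000: LHS = 2·(-1000)² - 2·(-1000) + 2 = 2002002, RHS = 2·(-1000) = -2000; 2002002 ≥ -2000 — holds
x = 1000: LHS = 2·1000² - 2·1000 + 2 = 1998002, RHS = 2·1000 = 2000; 1998002 ≥ 2000 — holds
Hence LHS − RHS is never negative, i.e. LHS ≥ RHS throughout, so the relation holds for every integer in [-1000, 1000].

No counterexample exists.

Answer: Always true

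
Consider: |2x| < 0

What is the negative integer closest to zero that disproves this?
Testing negative integers from -1 downward:
x = -1: LHS = |2·(-1)| = |-2| = 2; 2 < 0 — FAILS  ← closest negative counterexample to 0

Answer: x = -1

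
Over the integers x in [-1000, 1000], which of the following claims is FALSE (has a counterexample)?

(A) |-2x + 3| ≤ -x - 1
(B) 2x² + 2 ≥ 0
(A) x = 0: LHS = |-2·0 + 3| = |3| = 3, RHS = -0 - 1 = -1; 3 ≤ -1 — FAILS

(B) Over all integers in [-1000, 1000], LHS − RHS is smallest at x = 0, where it equals 2:
x = 0: LHS = 2·0² + 2 = 2; 2 ≥ 0 — holds
At the ends of the range:
x = -1000: LHS = 2·(-1000)² + 2 = 2000002; 2000002 ≥ 0 — holds
x = 1000: LHS = 2·1000² + 2 = 2000002; 2000002 ≥ 0 — holds
Hence LHS − RHS is never negative, i.e. LHS ≥ RHS throughout, so the relation holds for every integer in [-1000, 1000].

Only (A) has a counterexample.

Answer: A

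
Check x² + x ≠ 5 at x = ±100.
x = 100: LHS = 100² + 100 = 10100; 10100 ≠ 5 — holds
x = -100: LHS = (-100)² + (-100) = 9900; 9900 ≠ 5 — holds

Answer: Yes, holds for both x = 100 and x = -100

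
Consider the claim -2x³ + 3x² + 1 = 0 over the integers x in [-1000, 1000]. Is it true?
The claim fails at x = 0:
x = 0: LHS = -2·0³ + 3·0² + 1 = 1; 1 = 0 — FAILS

Because a single integer refutes it, the statement is false.

Answer: False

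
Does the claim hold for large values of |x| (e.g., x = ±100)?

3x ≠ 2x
x = 100: LHS = 3·100 = 300, RHS = 2·100 = 200; 300 ≠ 200 — holds
x = -100: LHS = 3·(-100) = -300, RHS = 2·(-100) = -200; -300 ≠ -200 — holds

Answer: Yes, holds for both x = 100 and x = -100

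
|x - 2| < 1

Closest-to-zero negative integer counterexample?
Testing negative integers from -1 downward:
x = -1: LHS = |(-1) - 2| = |-3| = 3; 3 < 1 — FAILS  ← closest negative counterexample to 0

Answer: x = -1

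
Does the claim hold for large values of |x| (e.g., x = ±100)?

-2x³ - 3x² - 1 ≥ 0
x = 100: LHS = -2·100³ - 3·100² - 1 = -2030001; -2030001 ≥ 0 — FAILS
x = -100: LHS = -2·(-100)³ - 3·(-100)² - 1 = 1969999; 1969999 ≥ 0 — holds

Answer: Partially: fails for x = 100, holds for x = -100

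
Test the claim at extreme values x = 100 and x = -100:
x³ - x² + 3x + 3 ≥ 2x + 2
x = 100: LHS = 100³ - 100² + 3·100 + 3 = 990303, RHS = 2·100 + 2 = 202; 990303 ≥ 202 — holds
x = -100: LHS = (-100)³ - (-100)² + 3·(-100) + 3 = -1010297, RHS = 2·(-100) + 2 = -198; -1010297 ≥ -198 — FAILS

Answer: Partially: holds for x = 100, fails for x = -100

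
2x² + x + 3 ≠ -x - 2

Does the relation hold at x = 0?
x = 0: LHS = 2·0² + 0 + 3 = 3, RHS = -0 - 2 = -2; 3 ≠ -2 — holds

The relation is satisfied at x = 0.

Answer: Yes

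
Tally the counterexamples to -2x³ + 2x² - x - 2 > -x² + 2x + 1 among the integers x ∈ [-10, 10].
Counterexamples in [-10, 10]: {0, 1, 2, 3, 4, 5, 6, 7, 8, 9, 10}.

Counting them gives 11 values.

Answer: 11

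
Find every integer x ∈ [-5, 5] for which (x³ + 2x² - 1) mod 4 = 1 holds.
For a polynomial with integer coefficients, its value mod 4 depends only on x mod 4, so it suffices to check one representative of each residue class, x = 0, 1, 2, 3:
x = 0: LHS = (0³ + 2·0² - 1) mod 4 = (-1) mod 4 = 3; 3 = 1 — FAILS
x = 1: LHS = (1³ + 2·1² - 1) mod 4 = 2 mod 4 = 2; 2 = 1 — FAILS
x = 2: LHS = (2³ + 2·2² - 1) mod 4 = 15 mod 4 = 3; 3 = 1 — FAILS
x = 3: LHS = (3³ + 2·3² - 1) mod 4 = 44 mod 4 = 0; 0 = 1 — FAILS
The relation fails in every residue class, so the claimed relation (=) fails for every integer in [-5, 5].

Answer: None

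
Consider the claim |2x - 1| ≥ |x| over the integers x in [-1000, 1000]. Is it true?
Over all integers in [-1000, 1000], LHS − RHS is smallest at x = 1, where it equals 0:
x = 1: LHS = |2·1 - 1| = |1| = 1, RHS = |1| = 1; 1 ≥ 1 — holds
At the ends of the range:
x = -1000: LHS = |2·(-1000) - 1| = |-2001| = 2001, RHS = |-1000| = 1000; 2001 ≥ 1000 — holds
x = 1000: LHS = |2·1000 - 1| = |1999| = 1999, RHS = |1000| = 1000; 1999 ≥ 1000 — holds
Hence LHS − RHS is never negative, i.e. LHS ≥ RHS throughout, so the relation holds for every integer in [-1000, 1000].

No counterexample exists.

Answer: True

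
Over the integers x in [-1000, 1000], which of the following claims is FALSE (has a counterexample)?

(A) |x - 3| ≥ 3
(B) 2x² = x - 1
(A) x = 1: LHS = |1 - 3| = |-2| = 2; 2 ≥ 3 — FAILS
(B) x = 0: LHS = 2·0² = 0, RHS = 0 - 1 = -1; 0 = -1 — FAILS

Answer: Both A and B are false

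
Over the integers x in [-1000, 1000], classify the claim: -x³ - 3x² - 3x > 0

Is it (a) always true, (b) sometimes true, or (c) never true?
Holds at x = -1: LHS = -(-1)³ - 3·(-1)² - 3·(-1) = 1; 1 > 0 — holds
Fails at x = 0: LHS = -0³ - 3·0² - 3·0 = 0; 0 > 0 — FAILS
It is satisfied by some integers in the range but not all.

Answer: Sometimes true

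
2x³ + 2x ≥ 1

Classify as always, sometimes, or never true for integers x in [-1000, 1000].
Holds at x = 1: LHS = 2·1³ + 2·1 = 4; 4 ≥ 1 — holds
Fails at x = 0: LHS = 2·0³ + 2·0 = 0; 0 ≥ 1 — FAILS
It is satisfied by some integers in the range but not all.

Answer: Sometimes true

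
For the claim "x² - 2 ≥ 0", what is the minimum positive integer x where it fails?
Testing positive integers:
x = 1: LHS = 1² - 2 = -1; -1 ≥ 0 — FAILS  ← smallest positive counterexample

Answer: x = 1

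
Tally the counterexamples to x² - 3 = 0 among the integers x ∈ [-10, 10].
Counterexamples in [-10, 10]: {-10, -9, -8, -7, -6, -5, -4, -3, -2, -1, 0, 1, 2, 3, 4, 5, 6, 7, 8, 9, 10}.

Counting them gives 21 values.

Answer: 21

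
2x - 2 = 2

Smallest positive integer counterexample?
Testing positive integers:
x = 1: LHS = 2·1 - 2 = 0; 0 = 2 — FAILS  ← smallest positive counterexample

Answer: x = 1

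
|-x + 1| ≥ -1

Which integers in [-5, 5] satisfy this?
An absolute value is never negative, so the left side is ≥ 0 for every x, while the right side is -1. Tightest case in [-5, 5] is x = 1:
x = 1: LHS = |-1 + 1| = |0| = 0; 0 ≥ -1 — holds
Hence LHS − RHS is never negative, i.e. LHS ≥ RHS throughout, so the relation holds for every integer in [-5, 5].

Answer: All integers in [-5, 5]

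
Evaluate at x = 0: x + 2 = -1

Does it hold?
x = 0: LHS = 0 + 2 = 2; 2 = -1 — FAILS

The relation fails at x = 0, so x = 0 is a counterexample.

Answer: No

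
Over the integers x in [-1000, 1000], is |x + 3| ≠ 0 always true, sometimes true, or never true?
Holds at x = 0: LHS = |0 + 3| = |3| = 3; 3 ≠ 0 — holds
Fails at x = -3: LHS = |(-3) + 3| = |0| = 0; 0 ≠ 0 — FAILS
It is satisfied by some integers in the range but not all.

Answer: Sometimes true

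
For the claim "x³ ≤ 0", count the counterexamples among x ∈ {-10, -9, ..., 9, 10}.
Counterexamples in [-10, 10]: {1, 2, 3, 4, 5, 6, 7, 8, 9, 10}.

Counting them gives 10 values.

Answer: 10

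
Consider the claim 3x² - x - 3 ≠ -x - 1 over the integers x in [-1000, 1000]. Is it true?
Track d = LHS − RHS over the integers in [-1000, 1000]. Equality would need d = 0, but d changes sign only between consecutive integers, jumping over 0:
x = -1: LHS = 3·(-1)² - (-1) - 3 = 1, RHS = -(-1) - 1 = 0; 1 ≠ 0 — holds  (d = 1)
x = 0: LHS = 3·0² - 0 - 3 = -3, RHS = -0 - 1 = -1; -3 ≠ -1 — holds  (d = -2)
x = 0: LHS = 3·0² - 0 - 3 = -3, RHS = -0 - 1 = -1; -3 ≠ -1 — holds  (d = -2)
x = 1: LHS = 3·1² - 1 - 3 = -1, RHS = -1 - 1 = -2; -1 ≠ -2 — holds  (d = 1)
Away from these crossings d keeps a constant sign, and checking every integer in [-1000, 1000] confirms d ≠ 0 throughout. Hence the two sides are never equal, so the relation holds for every integer in [-1000, 1000].

No counterexample exists.

Answer: True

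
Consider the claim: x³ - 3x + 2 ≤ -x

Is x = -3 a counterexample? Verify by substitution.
Substitute x = -3 into the relation:
x = -3: LHS = (-3)³ - 3·(-3) + 2 = -16, RHS = -(-3) = 3; -16 ≤ 3 — holds

The claim holds here, so x = -3 is not a counterexample. (A counterexample exists elsewhere, e.g. x = 0.)

Answer: No, x = -3 is not a counterexample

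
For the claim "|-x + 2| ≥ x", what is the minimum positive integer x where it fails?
Testing positive integers:
x = 1: LHS = |-1 + 2| = |1| = 1; 1 ≥ 1 — holds
x = 2: LHS = |-2 + 2| = |0| = 0; 0 ≥ 2 — FAILS  ← smallest positive counterexample

Answer: x = 2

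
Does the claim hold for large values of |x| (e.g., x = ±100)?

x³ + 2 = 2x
x = 100: LHS = 100³ + 2 = 1000002, RHS = 2·100 = 200; 1000002 = 200 — FAILS
x = -100: LHS = (-100)³ + 2 = -999998, RHS = 2·(-100) = -200; -999998 = -200 — FAILS

Answer: No, fails for both x = 100 and x = -100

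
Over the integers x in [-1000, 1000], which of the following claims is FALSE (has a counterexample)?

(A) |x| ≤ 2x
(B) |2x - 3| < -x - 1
(A) x = -1: LHS = |-1| = 1, RHS = 2·(-1) = -2; 1 ≤ -2 — FAILS
(B) x = 0: LHS = |2·0 - 3| = |-3| = 3, RHS = -0 - 1 = -1; 3 < -1 — FAILS

Answer: Both A and B are false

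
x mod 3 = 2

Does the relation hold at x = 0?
x = 0: LHS = 0 mod 3 = 0; 0 = 2 — FAILS

The relation fails at x = 0, so x = 0 is a counterexample.

Answer: No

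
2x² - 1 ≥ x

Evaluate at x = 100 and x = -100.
x = 100: LHS = 2·100² - 1 = 19999; 19999 ≥ 100 — holds
x = -100: LHS = 2·(-100)² - 1 = 19999; 19999 ≥ -100 — holds

Answer: Yes, holds for both x = 100 and x = -100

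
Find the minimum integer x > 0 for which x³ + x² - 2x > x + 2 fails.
Testing positive integers:
x = 1: LHS = 1³ + 1² - 2·1 = 0, RHS = 1 + 2 = 3; 0 > 3 — FAILS  ← smallest positive counterexample

Answer: x = 1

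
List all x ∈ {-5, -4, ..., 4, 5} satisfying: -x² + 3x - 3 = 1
Over all integers in [-5, 5], LHS − RHS is always negative; it is closest to 0 at x = 1, where it equals -2:
x = 1: LHS = -1² + 3·1 - 3 = -1; -1 = 1 — FAILS
At the ends of the range:
x = -5: LHS = -(-5)² + 3·(-5) - 3 = -43; -43 = 1 — FAILS
x = 5: LHS = -5² + 3·5 - 3 = -13; -13 = 1 — FAILS
Hence LHS − RHS is never 0, i.e. the two sides are never equal, so the claimed relation (=) fails for every integer in [-5, 5].

Answer: None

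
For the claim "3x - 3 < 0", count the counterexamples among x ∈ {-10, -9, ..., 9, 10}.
Counterexamples in [-10, 10]: {1, 2, 3, 4, 5, 6, 7, 8, 9, 10}.

Counting them gives 10 values.

Answer: 10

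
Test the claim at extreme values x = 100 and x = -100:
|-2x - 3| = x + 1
x = 100: LHS = |-2·100 - 3| = |-203| = 203, RHS = 100 + 1 = 101; 203 = 101 — FAILS
x = -100: LHS = |-2·(-100) - 3| = |197| = 197, RHS = (-100) + 1 = -99; 197 = -99 — FAILS

Answer: No, fails for both x = 100 and x = -100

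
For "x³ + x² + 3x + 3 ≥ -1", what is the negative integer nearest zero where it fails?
Testing negative integers from -1 downward:
x = -1: LHS = (-1)³ + (-1)² + 3·(-1) + 3 = 0; 0 ≥ -1 — holds
x = -2: LHS = (-2)³ + (-2)² + 3·(-2) + 3 = -7; -7 ≥ -1 — FAILS  ← closest negative counterexample to 0

Answer: x = -2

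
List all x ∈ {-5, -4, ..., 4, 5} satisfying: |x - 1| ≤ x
Holds for: {1, 2, 3, 4, 5}
Fails for: {-5, -4, -3, -2, -1, 0}

Answer: {1, 2, 3, 4, 5}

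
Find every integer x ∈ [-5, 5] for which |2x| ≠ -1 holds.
An absolute value is never negative, so the left side is ≥ 0 for every x, while the right side is -1. Tightest case in [-5, 5] is x = 0:
x = 0: LHS = |2·0| = |0| = 0; 0 ≠ -1 — holds
Hence LHS − RHS is never 0, i.e. the two sides are never equal, so the relation holds for every integer in [-5, 5].

Answer: All integers in [-5, 5]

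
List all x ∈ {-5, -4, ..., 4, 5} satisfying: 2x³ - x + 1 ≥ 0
Holds for: {-1, 0, 1, 2, 3, 4, 5}
Fails for: {-5, -4, -3, -2}

Answer: {-1, 0, 1, 2, 3, 4, 5}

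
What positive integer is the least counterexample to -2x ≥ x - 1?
Testing positive integers:
x = 1: LHS = -2·1 = -2, RHS = 1 - 1 = 0; -2 ≥ 0 — FAILS  ← smallest positive counterexample

Answer: x = 1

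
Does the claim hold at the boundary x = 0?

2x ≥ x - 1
x = 0: LHS = 2·0 = 0, RHS = 0 - 1 = -1; 0 ≥ -1 — holds

The relation is satisfied at x = 0.

Answer: Yes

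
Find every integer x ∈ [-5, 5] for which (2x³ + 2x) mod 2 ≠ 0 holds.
For a polynomial with integer coefficients, its value mod 2 depends only on x mod 2, so it suffices to check one representative of each residue class, x = 0, 1:
x = 0: LHS = (2·0³ + 2·0) mod 2 = 0 mod 2 = 0; 0 ≠ 0 — FAILS
x = 1: LHS = (2·1³ + 2·1) mod 2 = 4 mod 2 = 0; 0 ≠ 0 — FAILS
The relation fails in every residue class, so the claimed relation (≠) fails for every integer in [-5, 5].

Answer: None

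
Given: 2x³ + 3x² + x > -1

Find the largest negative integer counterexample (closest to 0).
Testing negative integers from -1 downward:
x = -1: LHS = 2·(-1)³ + 3·(-1)² + (-1) = 0; 0 > -1 — holds
x = -2: LHS = 2·(-2)³ + 3·(-2)² + (-2) = -6; -6 > -1 — FAILS  ← closest negative counterexample to 0

Answer: x = -2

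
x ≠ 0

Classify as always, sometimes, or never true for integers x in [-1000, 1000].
Holds at x = 1: 1 ≠ 0 — holds
Fails at x = 0: 0 ≠ 0 — FAILS
It is satisfied by some integers in the range but not all.

Answer: Sometimes true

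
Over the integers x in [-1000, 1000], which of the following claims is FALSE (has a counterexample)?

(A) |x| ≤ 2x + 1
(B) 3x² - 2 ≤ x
(A) x = -1: LHS = |-1| = 1, RHS = 2·(-1) + 1 = -1; 1 ≤ -1 — FAILS
(B) x = -1: LHS = 3·(-1)² - 2 = 1; 1 ≤ -1 — FAILS

Answer: Both A and B are false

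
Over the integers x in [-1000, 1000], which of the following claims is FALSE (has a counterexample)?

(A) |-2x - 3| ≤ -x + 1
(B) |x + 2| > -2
(A) x = 0: LHS = |-2·0 - 3| = |-3| = 3, RHS = -0 + 1 = 1; 3 ≤ 1 — FAILS

(B) An absolute value is never negative, so the left side is ≥ 0 for every x, while the right side is -2. Tightest case in [-1000, 1000] is x = -2:
x = -2: LHS = |(-2) + 2| = |0| = 0; 0 > -2 — holds
Hence LHS − RHS is never zero or negative, i.e. LHS > RHS throughout, so the relation holds for every integer in [-1000, 1000].

Only (A) has a counterexample.

Answer: A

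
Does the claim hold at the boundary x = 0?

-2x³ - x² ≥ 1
x = 0: LHS = -2·0³ - 0² = 0; 0 ≥ 1 — FAILS

The relation fails at x = 0, so x = 0 is a counterexample.

Answer: No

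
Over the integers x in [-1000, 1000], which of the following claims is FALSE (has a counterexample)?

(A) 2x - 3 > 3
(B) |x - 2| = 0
(A) x = 0: LHS = 2·0 - 3 = -3; -3 > 3 — FAILS
(B) x = 0: LHS = |0 - 2| = |-2| = 2; 2 = 0 — FAILS

Answer: Both A and B are false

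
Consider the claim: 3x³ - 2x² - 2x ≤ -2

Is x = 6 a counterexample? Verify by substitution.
Substitute x = 6 into the relation:
x = 6: LHS = 3·6³ - 2·6² - 2·6 = 564; 564 ≤ -2 — FAILS

Since the claim fails at x = 6, this value is a counterexample.

Answer: Yes, x = 6 is a counterexample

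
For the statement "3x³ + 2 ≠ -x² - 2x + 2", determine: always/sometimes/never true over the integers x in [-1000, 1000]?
Holds at x = 1: LHS = 3·1³ + 2 = 5, RHS = -1² - 2·1 + 2 = -1; 5 ≠ -1 — holds
Fails at x = 0: LHS = 3·0³ + 2 = 2, RHS = -0² - 2·0 + 2 = 2; 2 ≠ 2 — FAILS
It is satisfied by some integers in the range but not all.

Answer: Sometimes true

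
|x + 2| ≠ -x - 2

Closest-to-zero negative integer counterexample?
Testing negative integers from -1 downward:
x = -1: LHS = |(-1) + 2| = |1| = 1, RHS = -(-1) - 2 = -1; 1 ≠ -1 — holds
x = -2: LHS = |(-2) + 2| = |0| = 0, RHS = -(-2) - 2 = 0; 0 ≠ 0 — FAILS  ← closest negative counterexample to 0

Answer: x = -2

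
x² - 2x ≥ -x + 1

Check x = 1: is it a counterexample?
Substitute x = 1 into the relation:
x = 1: LHS = 1² - 2·1 = -1, RHS = -1 + 1 = 0; -1 ≥ 0 — FAILS

Since the claim fails at x = 1, this value is a counterexample.

Answer: Yes, x = 1 is a counterexample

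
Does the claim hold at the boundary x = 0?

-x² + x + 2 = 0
x = 0: LHS = -0² + 0 + 2 = 2; 2 = 0 — FAILS

The relation fails at x = 0, so x = 0 is a counterexample.

Answer: No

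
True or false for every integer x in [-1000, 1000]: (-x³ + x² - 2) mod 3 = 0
The claim fails at x = 0:
x = 0: LHS = (-0³ + 0² - 2) mod 3 = (-2) mod 3 = 1; 1 = 0 — FAILS

Because a single integer refutes it, the statement is false.

Answer: False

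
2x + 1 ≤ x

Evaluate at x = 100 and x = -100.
x = 100: LHS = 2·100 + 1 = 201; 201 ≤ 100 — FAILS
x = -100: LHS = 2·(-100) + 1 = -199; -199 ≤ -100 — holds

Answer: Partially: fails for x = 100, holds for x = -100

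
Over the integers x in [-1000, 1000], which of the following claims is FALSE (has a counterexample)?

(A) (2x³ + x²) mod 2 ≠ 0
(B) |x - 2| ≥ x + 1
(A) x = 0: LHS = (2·0³ + 0²) mod 2 = 0 mod 2 = 0; 0 ≠ 0 — FAILS
(B) x = 1: LHS = |1 - 2| = |-1| = 1, RHS = 1 + 1 = 2; 1 ≥ 2 — FAILS

Answer: Both A and B are false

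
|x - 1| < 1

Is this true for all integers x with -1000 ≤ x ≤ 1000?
The claim fails at x = 0:
x = 0: LHS = |0 - 1| = |-1| = 1; 1 < 1 — FAILS

Because a single integer refutes it, the statement is false.

Answer: False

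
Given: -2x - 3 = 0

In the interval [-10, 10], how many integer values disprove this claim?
Counterexamples in [-10, 10]: {-10, -9, -8, -7, -6, -5, -4, -3, -2, -1, 0, 1, 2, 3, 4, 5, 6, 7, 8, 9, 10}.

Counting them gives 21 values.

Answer: 21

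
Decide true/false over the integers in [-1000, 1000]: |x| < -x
The claim fails at x = 0:
x = 0: LHS = |0| = 0, RHS = -0 = 0; 0 < 0 — FAILS

Because a single integer refutes it, the statement is false.

Answer: False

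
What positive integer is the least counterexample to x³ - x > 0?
Testing positive integers:
x = 1: LHS = 1³ - 1 = 0; 0 > 0 — FAILS  ← smallest positive counterexample

Answer: x = 1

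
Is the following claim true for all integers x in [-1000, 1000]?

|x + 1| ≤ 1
The claim fails at x = 1:
x = 1: LHS = |1 + 1| = |2| = 2; 2 ≤ 1 — FAILS

Because a single integer refutes it, the statement is false.

Answer: False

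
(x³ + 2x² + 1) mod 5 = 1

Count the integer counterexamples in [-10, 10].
Counterexamples in [-10, 10]: {-9, -8, -6, -4, -3, -1, 1, 2, 4, 6, 7, 9}.

Counting them gives 12 values.

Answer: 12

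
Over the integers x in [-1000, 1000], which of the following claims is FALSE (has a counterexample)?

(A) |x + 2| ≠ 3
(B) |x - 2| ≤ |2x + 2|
(A) x = 1: LHS = |1 + 2| = |3| = 3; 3 ≠ 3 — FAILS
(B) x = -1: LHS = |(-1) - 2| = |-3| = 3, RHS = |2·(-1) + 2| = |0| = 0; 3 ≤ 0 — FAILS

Answer: Both A and B are false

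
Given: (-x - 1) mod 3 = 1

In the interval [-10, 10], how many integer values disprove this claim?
Counterexamples in [-10, 10]: {-10, -9, -7, -6, -4, -3, -1, 0, 2, 3, 5, 6, 8, 9}.

Counting them gives 14 values.

Answer: 14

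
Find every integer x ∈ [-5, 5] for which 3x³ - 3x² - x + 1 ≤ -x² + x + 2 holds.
Holds for: {-5, -4, -3, -2, -1, 0, 1}
Fails for: {2, 3, 4, 5}

Answer: {-5, -4, -3, -2, -1, 0, 1}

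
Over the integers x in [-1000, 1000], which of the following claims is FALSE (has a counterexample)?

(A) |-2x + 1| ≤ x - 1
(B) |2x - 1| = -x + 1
(A) x = 0: LHS = |-2·0 + 1| = |1| = 1, RHS = 0 - 1 = -1; 1 ≤ -1 — FAILS
(B) x = 1: LHS = |2·1 - 1| = |1| = 1, RHS = -1 + 1 = 0; 1 = 0 — FAILS

Answer: Both A and B are false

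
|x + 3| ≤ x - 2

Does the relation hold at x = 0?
x = 0: LHS = |0 + 3| = |3| = 3, RHS = 0 - 2 = -2; 3 ≤ -2 — FAILS

The relation fails at x = 0, so x = 0 is a counterexample.

Answer: No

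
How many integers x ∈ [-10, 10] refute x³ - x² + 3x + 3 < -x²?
Counterexamples in [-10, 10]: {0, 1, 2, 3, 4, 5, 6, 7, 8, 9, 10}.

Counting them gives 11 values.

Answer: 11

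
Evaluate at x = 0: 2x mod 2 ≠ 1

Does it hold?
x = 0: LHS = (2·0) mod 2 = 0 mod 2 = 0; 0 ≠ 1 — holds

The relation is satisfied at x = 0.

Answer: Yes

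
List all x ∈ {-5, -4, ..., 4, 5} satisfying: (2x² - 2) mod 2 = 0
For a polynomial with integer coefficients, its value mod 2 depends only on x mod 2, so it suffices to check one representative of each residue class, x = 0, 1:
x = 0: LHS = (2·0² - 2) mod 2 = (-2) mod 2 = 0; 0 = 0 — holds
x = 1: LHS = (2·1² - 2) mod 2 = 0 mod 2 = 0; 0 = 0 — holds
The relation holds in every residue class, so the relation holds for every integer in [-5, 5].

Answer: All integers in [-5, 5]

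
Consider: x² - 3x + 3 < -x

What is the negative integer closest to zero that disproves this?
Testing negative integers from -1 downward:
x = -1: LHS = (-1)² - 3·(-1) + 3 = 7, RHS = -(-1) = 1; 7 < 1 — FAILS  ← closest negative counterexample to 0

Answer: x = -1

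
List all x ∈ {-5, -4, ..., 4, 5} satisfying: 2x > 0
Holds for: {1, 2, 3, 4, 5}
Fails for: {-5, -4, -3, -2, -1, 0}

Answer: {1, 2, 3, 4, 5}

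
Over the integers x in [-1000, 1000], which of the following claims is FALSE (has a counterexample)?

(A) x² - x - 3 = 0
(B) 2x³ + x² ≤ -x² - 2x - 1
(A) x = 0: LHS = 0² - 0 - 3 = -3; -3 = 0 — FAILS
(B) x = 0: LHS = 2·0³ + 0² = 0, RHS = -0² - 2·0 - 1 = -1; 0 ≤ -1 — FAILS

Answer: Both A and B are false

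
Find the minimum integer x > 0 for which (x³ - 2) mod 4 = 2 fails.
Testing positive integers:
x = 1: LHS = (1³ - 2) mod 4 = (-1) mod 4 = 3; 3 = 2 — FAILS  ← smallest positive counterexample

Answer: x = 1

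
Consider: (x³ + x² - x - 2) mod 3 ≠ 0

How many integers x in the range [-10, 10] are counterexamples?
For a polynomial with integer coefficients, its value mod 3 depends only on x mod 3, so it suffices to check one representative of each residue class, x = 0, 1, 2:
x = 0: LHS = (0³ + 0² - 0 - 2) mod 3 = (-2) mod 3 = 1; 1 ≠ 0 — holds
x = 1: LHS = (1³ + 1² - 1 - 2) mod 3 = (-1) mod 3 = 2; 2 ≠ 0 — holds
x = 2: LHS = (2³ + 2² - 2 - 2) mod 3 = 8 mod 3 = 2; 2 ≠ 0 — holds
The relation holds in every residue class, so the relation holds for every integer in [-10, 10].

No counterexample appears in that range.

Answer: 0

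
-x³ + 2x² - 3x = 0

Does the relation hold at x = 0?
x = 0: LHS = -0³ + 2·0² - 3·0 = 0; 0 = 0 — holds

The relation is satisfied at x = 0.

Answer: Yes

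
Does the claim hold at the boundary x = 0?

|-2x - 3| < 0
x = 0: LHS = |-2·0 - 3| = |-3| = 3; 3 < 0 — FAILS

The relation fails at x = 0, so x = 0 is a counterexample.

Answer: No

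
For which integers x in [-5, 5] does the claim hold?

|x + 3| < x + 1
Over all integers in [-5, 5], LHS − RHS is smallest at x = 0, where it equals 2:
x = 0: LHS = |0 + 3| = |3| = 3, RHS = 0 + 1 = 1; 3 < 1 — FAILS
At the ends of the range:
x = -5: LHS = |(-5) + 3| = |-2| = 2, RHS = (-5) + 1 = -4; 2 < -4 — FAILS
x = 5: LHS = |5 + 3| = |8| = 8, RHS = 5 + 1 = 6; 8 < 6 — FAILS
Hence LHS − RHS is never negative, i.e. LHS ≥ RHS throughout, so the claimed relation (<) fails for every integer in [-5, 5].

Answer: None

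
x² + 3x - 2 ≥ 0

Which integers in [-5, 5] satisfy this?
Holds for: {-5, -4, 1, 2, 3, 4, 5}
Fails for: {-3, -2, -1, 0}

Answer: {-5, -4, 1, 2, 3, 4, 5}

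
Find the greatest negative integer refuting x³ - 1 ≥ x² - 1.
Testing negative integers from -1 downward:
x = -1: LHS = (-1)³ - 1 = -2, RHS = (-1)² - 1 = 0; -2 ≥ 0 — FAILS  ← closest negative counterexample to 0

Answer: x = -1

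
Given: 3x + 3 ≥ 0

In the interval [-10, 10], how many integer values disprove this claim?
Counterexamples in [-10, 10]: {-10, -9, -8, -7, -6, -5, -4, -3, -2}.

Counting them gives 9 values.

Answer: 9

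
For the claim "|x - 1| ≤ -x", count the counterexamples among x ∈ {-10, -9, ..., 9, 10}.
Counterexamples in [-10, 10]: {-10, -9, -8, -7, -6, -5, -4, -3, -2, -1, 0, 1, 2, 3, 4, 5, 6, 7, 8, 9, 10}.

Counting them gives 21 values.

Answer: 21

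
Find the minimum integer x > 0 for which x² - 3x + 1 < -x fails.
Testing positive integers:
x = 1: LHS = 1² - 3·1 + 1 = -1; -1 < -1 — FAILS  ← smallest positive counterexample

Answer: x = 1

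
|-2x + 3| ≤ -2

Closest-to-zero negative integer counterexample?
Testing negative integers from -1 downward:
x = -1: LHS = |-2·(-1) + 3| = |5| = 5; 5 ≤ -2 — FAILS  ← closest negative counterexample to 0

Answer: x = -1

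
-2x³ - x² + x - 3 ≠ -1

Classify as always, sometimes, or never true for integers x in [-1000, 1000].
Track d = LHS − RHS over the integers in [-1000, 1000]. Equality would need d = 0, but d changes sign only between consecutive integers, jumping over 0:
x = -2: LHS = -2·(-2)³ - (-2)² + (-2) - 3 = 7; 7 ≠ -1 — holds  (d = 8)
x = -1: LHS = -2·(-1)³ - (-1)² + (-1) - 3 = -3; -3 ≠ -1 — holds  (d = -2)
Away from these crossings d keeps a constant sign, and checking every integer in [-1000, 1000] confirms d ≠ 0 throughout. Hence the two sides are never equal, so the relation holds for every integer in [-1000, 1000].

No counterexample exists.

Answer: Always true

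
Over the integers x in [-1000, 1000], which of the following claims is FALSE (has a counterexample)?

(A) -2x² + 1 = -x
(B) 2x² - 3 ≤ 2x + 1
(A) x = 0: LHS = -2·0² + 1 = 1, RHS = -0 = 0; 1 = 0 — FAILS
(B) x = -2: LHS = 2·(-2)² - 3 = 5, RHS = 2·(-2) + 1 = -3; 5 ≤ -3 — FAILS

Answer: Both A and B are false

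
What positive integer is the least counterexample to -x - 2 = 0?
Testing positive integers:
x = 1: LHS = -1 - 2 = -3; -3 = 0 — FAILS  ← smallest positive counterexample

Answer: x = 1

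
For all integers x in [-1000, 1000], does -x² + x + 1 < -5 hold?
The claim fails at x = 0:
x = 0: LHS = -0² + 0 + 1 = 1; 1 < -5 — FAILS

Because a single integer refutes it, the statement is false.

Answer: False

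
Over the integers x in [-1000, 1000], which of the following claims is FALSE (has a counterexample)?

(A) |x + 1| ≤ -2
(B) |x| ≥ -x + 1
(A) x = 0: LHS = |0 + 1| = |1| = 1; 1 ≤ -2 — FAILS
(B) x = 0: LHS = |0| = 0, RHS = -0 + 1 = 1; 0 ≥ 1 — FAILS

Answer: Both A and B are false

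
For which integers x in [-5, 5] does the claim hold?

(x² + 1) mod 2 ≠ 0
Holds for: {-4, -2, 0, 2, 4}
Fails for: {-5, -3, -1, 1, 3, 5}

Answer: {-4, -2, 0, 2, 4}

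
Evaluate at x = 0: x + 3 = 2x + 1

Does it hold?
x = 0: LHS = 0 + 3 = 3, RHS = 2·0 + 1 = 1; 3 = 1 — FAILS

The relation fails at x = 0, so x = 0 is a counterexample.

Answer: No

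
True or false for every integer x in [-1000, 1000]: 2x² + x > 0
The claim fails at x = 0:
x = 0: LHS = 2·0² + 0 = 0; 0 > 0 — FAILS

Because a single integer refutes it, the statement is false.

Answer: False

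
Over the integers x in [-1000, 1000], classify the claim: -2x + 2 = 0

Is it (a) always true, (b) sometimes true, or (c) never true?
Holds at x = 1: LHS = -2·1 + 2 = 0; 0 = 0 — holds
Fails at x = 0: LHS = -2·0 + 2 = 2; 2 = 0 — FAILS
It is satisfied by some integers in the range but not all.

Answer: Sometimes true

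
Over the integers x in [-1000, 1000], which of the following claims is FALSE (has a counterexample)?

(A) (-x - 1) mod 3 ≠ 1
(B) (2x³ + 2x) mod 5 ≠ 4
(A) x = 1: LHS = (-1 - 1) mod 3 = (-2) mod 3 = 1; 1 ≠ 1 — FAILS
(B) x = 1: LHS = (2·1³ + 2·1) mod 5 = 4 mod 5 = 4; 4 ≠ 4 — FAILS

Answer: Both A and B are false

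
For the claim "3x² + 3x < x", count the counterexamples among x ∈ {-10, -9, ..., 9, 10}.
Counterexamples in [-10, 10]: {-10, -9, -8, -7, -6, -5, -4, -3, -2, -1, 0, 1, 2, 3, 4, 5, 6, 7, 8, 9, 10}.

Counting them gives 21 values.

Answer: 21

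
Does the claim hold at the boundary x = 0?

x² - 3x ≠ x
x = 0: LHS = 0² - 3·0 = 0; 0 ≠ 0 — FAILS

The relation fails at x = 0, so x = 0 is a counterexample.

Answer: No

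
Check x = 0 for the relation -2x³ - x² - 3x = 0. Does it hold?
x = 0: LHS = -2·0³ - 0² - 3·0 = 0; 0 = 0 — holds

The relation is satisfied at x = 0.

Answer: Yes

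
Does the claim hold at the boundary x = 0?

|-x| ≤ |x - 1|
x = 0: LHS = |-0| = |0| = 0, RHS = |0 - 1| = |-1| = 1; 0 ≤ 1 — holds

The relation is satisfied at x = 0.

Answer: Yes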